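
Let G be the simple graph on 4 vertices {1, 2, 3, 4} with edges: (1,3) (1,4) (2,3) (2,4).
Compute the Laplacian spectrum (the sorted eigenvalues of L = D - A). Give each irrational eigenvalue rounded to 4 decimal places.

Reading degrees in the order [1, 2, 3, 4] gives [2, 2, 2, 2]; set D = diag(2, 2, 2, 2) and form L = D - A. Since every row of L sums to 0, the all-ones vector is in the kernel and 0 is an eigenvalue. The single zero eigenvalue shows the graph is connected. There is one zero in the spectrum, matching the 1 component. The eigenvalues sum to 8, which equals trace(L) = 2|E|.

[0, 2, 2, 4]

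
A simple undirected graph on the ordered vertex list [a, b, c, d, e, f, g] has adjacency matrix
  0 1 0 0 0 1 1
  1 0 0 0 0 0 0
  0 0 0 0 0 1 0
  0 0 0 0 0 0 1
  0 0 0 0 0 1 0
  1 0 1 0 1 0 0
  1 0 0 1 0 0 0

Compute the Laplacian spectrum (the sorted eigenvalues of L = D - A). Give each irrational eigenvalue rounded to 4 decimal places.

[0, 0.3217, 0.6802, 1, 2.1397, 3.2297, 4.6287]

Reading degrees in the order [a, b, c, d, e, f, g] gives [3, 1, 1, 1, 1, 3, 2]; set D = diag(3, 1, 1, 1, 1, 3, 2) and form L = D - A. L is symmetric positive semidefinite, so every eigenvalue is real and nonnegative. The eigenvalues sum to 12, which equals trace(L) = 2|E|.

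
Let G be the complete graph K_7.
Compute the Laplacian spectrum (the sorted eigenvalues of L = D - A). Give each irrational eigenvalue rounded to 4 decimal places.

[0, 7, 7, 7, 7, 7, 7]

The graph has 7 vertices and degree multiset [6, 6, 6, 6, 6, 6, 6]; D is the diagonal matrix of degrees and L = D - A. L is symmetric positive semidefinite, so every eigenvalue is real and nonnegative. The single zero eigenvalue shows the graph is connected. The eigenvalues sum to 42, which equals trace(L) = 2|E|.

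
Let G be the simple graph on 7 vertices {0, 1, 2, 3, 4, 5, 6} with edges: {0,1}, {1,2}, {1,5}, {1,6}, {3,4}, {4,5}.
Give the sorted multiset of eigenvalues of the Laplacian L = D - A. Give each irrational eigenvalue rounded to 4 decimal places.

Each diagonal entry of L is the vertex degree and each off-diagonal entry is -1 where an edge is present, 0 otherwise; in the order [0, 1, 2, 3, 4, 5, 6] the diagonal is [1, 4, 1, 1, 2, 2, 1]. The multiplicity of 0 as a Laplacian eigenvalue equals the number of connected components. The single zero eigenvalue shows the graph is connected. There is one zero in the spectrum, matching the 1 component.

[0, 0.2955, 1, 1, 1.4911, 3.1169, 5.0965]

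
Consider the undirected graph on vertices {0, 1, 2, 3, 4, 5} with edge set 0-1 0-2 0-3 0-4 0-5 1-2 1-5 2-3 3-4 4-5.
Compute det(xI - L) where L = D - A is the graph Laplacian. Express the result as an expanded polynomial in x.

Reading degrees in the order [0, 1, 2, 3, 4, 5] gives [5, 3, 3, 3, 3, 3]; set D = diag(5, 3, 3, 3, 3, 3) and form L = D - A. Computing det(xI - L) by cofactor expansion (or equivalently via sum-over-permutations) gives x^6 - 20x^5 + 155x^4 - 580x^3 + 1045x^2 - 726x. The coefficient of x^5 equals -trace(L) = -20, matching the sum of degrees. The largest eigenvalue, 6, is at most the vertex count 6.

x^6 - 20x^5 + 155x^4 - 580x^3 + 1045x^2 - 726x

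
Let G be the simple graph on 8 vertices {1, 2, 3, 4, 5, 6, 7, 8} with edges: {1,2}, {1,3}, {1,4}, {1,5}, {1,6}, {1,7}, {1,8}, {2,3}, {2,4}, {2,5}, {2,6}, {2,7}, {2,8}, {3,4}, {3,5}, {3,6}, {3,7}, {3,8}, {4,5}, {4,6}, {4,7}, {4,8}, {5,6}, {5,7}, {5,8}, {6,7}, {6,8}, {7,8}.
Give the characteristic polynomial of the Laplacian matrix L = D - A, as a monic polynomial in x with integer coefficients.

x^8 - 56x^7 + 1344x^6 - 17920x^5 + 143360x^4 - 688128x^3 + 1835008x^2 - 2097152x

With the vertex order [1, 2, 3, 4, 5, 6, 7, 8], the degrees are [7, 7, 7, 7, 7, 7, 7, 7], giving D = diag(7, 7, 7, 7, 7, 7, 7, 7) and L = D - A. The eigenvalues of L are [0, 8, 8, 8, 8, 8, 8, 8]; the characteristic polynomial is the product of (x - lambda_i), which multiplies out to x^8 - 56x^7 + 1344x^6 - 17920x^5 + 143360x^4 - 688128x^3 + 1835008x^2 - 2097152x. The constant term is 0 because L is singular (the all-ones vector lies in its kernel). The eigenvalues sum to 56, which equals trace(L) = 2|E|. By the matrix-tree theorem the graph has (1/8) * product of the nonzero eigenvalues = 262144 spanning trees.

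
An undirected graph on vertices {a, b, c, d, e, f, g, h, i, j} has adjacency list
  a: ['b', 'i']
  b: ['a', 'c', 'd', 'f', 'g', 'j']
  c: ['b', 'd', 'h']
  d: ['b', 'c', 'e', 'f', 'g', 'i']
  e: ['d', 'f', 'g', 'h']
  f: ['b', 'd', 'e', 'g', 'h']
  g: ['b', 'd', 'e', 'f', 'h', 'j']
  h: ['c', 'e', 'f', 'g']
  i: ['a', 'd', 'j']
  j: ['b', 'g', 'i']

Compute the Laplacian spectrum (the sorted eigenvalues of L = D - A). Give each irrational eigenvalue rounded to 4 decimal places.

[0, 1.2837, 2.4526, 2.9245, 3.6874, 4.5224, 5.2517, 6.6572, 7.5647, 7.6559]

With the vertex order [a, b, c, d, e, f, g, h, i, j], the degrees are [2, 6, 3, 6, 4, 5, 6, 4, 3, 3], giving D = diag(2, 6, 3, 6, 4, 5, 6, 4, 3, 3) and L = D - A. Diagonalising L (or applying a numerical eigensolver to the 10x10 matrix) gives the spectrum above. By the matrix-tree theorem the graph has (1/10) * product of the nonzero eigenvalues = 31088 spanning trees. There is one zero in the spectrum, matching the 1 component.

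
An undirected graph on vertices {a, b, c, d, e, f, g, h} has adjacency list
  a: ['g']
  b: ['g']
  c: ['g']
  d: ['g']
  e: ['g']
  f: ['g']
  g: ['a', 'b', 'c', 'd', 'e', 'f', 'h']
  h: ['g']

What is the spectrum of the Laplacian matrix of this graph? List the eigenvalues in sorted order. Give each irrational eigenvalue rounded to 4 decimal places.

Each diagonal entry of L is the vertex degree and each off-diagonal entry is -1 where an edge is present, 0 otherwise; in the order [a, b, c, d, e, f, g, h] the diagonal is [1, 1, 1, 1, 1, 1, 7, 1]. The multiplicity of 0 as a Laplacian eigenvalue equals the number of connected components. The single zero eigenvalue shows the graph is connected. The largest eigenvalue, 8, is at most the vertex count 8. The eigenvalues sum to 14, which equals trace(L) = 2|E|.

[0, 1, 1, 1, 1, 1, 1, 8]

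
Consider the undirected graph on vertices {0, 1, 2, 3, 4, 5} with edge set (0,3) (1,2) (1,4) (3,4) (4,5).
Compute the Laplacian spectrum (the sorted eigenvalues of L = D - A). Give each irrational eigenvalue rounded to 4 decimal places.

Reading degrees in the order [0, 1, 2, 3, 4, 5] gives [1, 2, 1, 2, 3, 1]; set D = diag(1, 2, 1, 2, 3, 1) and form L = D - A. L is symmetric positive semidefinite, so every eigenvalue is real and nonnegative. By the matrix-tree theorem the graph has (1/6) * product of the nonzero eigenvalues = 1 spanning tree. There is one zero in the spectrum, matching the 1 component.

[0, 0.3820, 0.6972, 2, 2.6180, 4.3028]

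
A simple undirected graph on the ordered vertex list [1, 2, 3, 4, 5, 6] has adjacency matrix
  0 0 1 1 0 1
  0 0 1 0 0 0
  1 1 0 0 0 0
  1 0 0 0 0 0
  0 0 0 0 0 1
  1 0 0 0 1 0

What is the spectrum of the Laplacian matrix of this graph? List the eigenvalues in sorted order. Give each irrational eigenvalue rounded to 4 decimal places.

[0, 0.3820, 0.6972, 2, 2.6180, 4.3028]

With the vertex order [1, 2, 3, 4, 5, 6], the degrees are [3, 1, 2, 1, 1, 2], giving D = diag(3, 1, 2, 1, 1, 2) and L = D - A. The multiplicity of 0 as a Laplacian eigenvalue equals the number of connected components. The single zero eigenvalue shows the graph is connected. By the matrix-tree theorem the graph has (1/6) * product of the nonzero eigenvalues = 1 spanning tree. There is one zero in the spectrum, matching the 1 component.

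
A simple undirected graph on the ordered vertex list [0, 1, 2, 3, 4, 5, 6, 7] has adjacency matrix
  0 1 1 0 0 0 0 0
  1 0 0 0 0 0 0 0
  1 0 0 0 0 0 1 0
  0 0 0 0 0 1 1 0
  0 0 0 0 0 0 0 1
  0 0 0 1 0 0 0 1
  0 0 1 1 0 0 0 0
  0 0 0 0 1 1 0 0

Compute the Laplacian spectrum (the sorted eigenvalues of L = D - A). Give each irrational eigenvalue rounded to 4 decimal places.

[0, 0.1522, 0.5858, 1.2346, 2, 2.7654, 3.4142, 3.8478]

With the vertex order [0, 1, 2, 3, 4, 5, 6, 7], the degrees are [2, 1, 2, 2, 1, 2, 2, 2], giving D = diag(2, 1, 2, 2, 1, 2, 2, 2) and L = D - A. The multiplicity of 0 as a Laplacian eigenvalue equals the number of connected components. The largest eigenvalue, 3.8478, is at most the vertex count 8.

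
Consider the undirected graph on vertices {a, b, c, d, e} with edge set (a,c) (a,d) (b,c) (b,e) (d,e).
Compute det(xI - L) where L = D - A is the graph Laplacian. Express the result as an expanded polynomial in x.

Reading degrees in the order [a, b, c, d, e] gives [2, 2, 2, 2, 2]; set D = diag(2, 2, 2, 2, 2) and form L = D - A. Computing det(xI - L) by cofactor expansion (or equivalently via sum-over-permutations) gives x^5 - 10x^4 + 35x^3 - 50x^2 + 25x. The constant term is 0 because L is singular (the all-ones vector lies in its kernel). There is one zero in the spectrum, matching the 1 component.

x^5 - 10x^4 + 35x^3 - 50x^2 + 25x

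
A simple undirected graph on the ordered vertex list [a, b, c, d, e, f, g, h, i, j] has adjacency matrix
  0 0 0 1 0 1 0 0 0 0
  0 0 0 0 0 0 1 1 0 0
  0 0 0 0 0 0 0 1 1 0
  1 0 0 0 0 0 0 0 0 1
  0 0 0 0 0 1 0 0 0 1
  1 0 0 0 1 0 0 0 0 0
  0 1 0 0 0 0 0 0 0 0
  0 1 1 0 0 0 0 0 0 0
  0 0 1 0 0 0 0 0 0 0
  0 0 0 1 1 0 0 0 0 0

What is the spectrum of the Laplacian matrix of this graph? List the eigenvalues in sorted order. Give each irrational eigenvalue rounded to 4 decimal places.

With the vertex order [a, b, c, d, e, f, g, h, i, j], the degrees are [2, 2, 2, 2, 2, 2, 1, 2, 1, 2], giving D = diag(2, 2, 2, 2, 2, 2, 1, 2, 1, 2) and L = D - A. Since every row of L sums to 0, the all-ones vector is in the kernel and 0 is an eigenvalue. The 2 zero eigenvalues correspond to the 2 connected components. The eigenvalues sum to 18, which equals trace(L) = 2|E|.

[0, 0, 0.3820, 1.3820, 1.3820, 1.3820, 2.6180, 3.6180, 3.6180, 3.6180]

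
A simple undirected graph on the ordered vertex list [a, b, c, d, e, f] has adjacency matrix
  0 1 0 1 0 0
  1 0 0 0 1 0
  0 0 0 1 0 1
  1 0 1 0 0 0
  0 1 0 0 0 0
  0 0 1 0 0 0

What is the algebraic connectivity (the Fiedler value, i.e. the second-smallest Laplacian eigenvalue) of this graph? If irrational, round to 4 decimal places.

Reading degrees in the order [a, b, c, d, e, f] gives [2, 2, 2, 2, 1, 1]; set D = diag(2, 2, 2, 2, 1, 1) and form L = D - A. The sorted Laplacian eigenvalues are [0, 0.2679, 1, 2, 3, 3.7321]; the algebraic connectivity is the second entry, 0.2679.

0.2679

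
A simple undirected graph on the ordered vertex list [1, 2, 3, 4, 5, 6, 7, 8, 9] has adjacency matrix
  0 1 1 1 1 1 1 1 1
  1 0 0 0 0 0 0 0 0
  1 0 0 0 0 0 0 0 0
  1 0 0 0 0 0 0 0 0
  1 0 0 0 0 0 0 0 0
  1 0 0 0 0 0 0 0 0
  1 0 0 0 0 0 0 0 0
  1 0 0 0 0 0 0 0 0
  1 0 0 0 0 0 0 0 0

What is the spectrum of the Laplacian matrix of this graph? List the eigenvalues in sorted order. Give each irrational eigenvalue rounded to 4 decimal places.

With the vertex order [1, 2, 3, 4, 5, 6, 7, 8, 9], the degrees are [8, 1, 1, 1, 1, 1, 1, 1, 1], giving D = diag(8, 1, 1, 1, 1, 1, 1, 1, 1) and L = D - A. Diagonalising L (or applying a numerical eigensolver to the 9x9 matrix) gives the spectrum above. The eigenvalues sum to 16, which equals trace(L) = 2|E|.

[0, 1, 1, 1, 1, 1, 1, 1, 9]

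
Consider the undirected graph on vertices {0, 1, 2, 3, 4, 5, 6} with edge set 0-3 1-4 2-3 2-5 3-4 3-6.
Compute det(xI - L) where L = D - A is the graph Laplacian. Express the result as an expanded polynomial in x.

x^7 - 12x^6 + 52x^5 - 104x^4 + 100x^3 - 44x^2 + 7x

Reading degrees in the order [0, 1, 2, 3, 4, 5, 6] gives [1, 1, 2, 4, 2, 1, 1]; set D = diag(1, 1, 2, 4, 2, 1, 1) and form L = D - A. Computing det(xI - L) by cofactor expansion (or equivalently via sum-over-permutations) gives x^7 - 12x^6 + 52x^5 - 104x^4 + 100x^3 - 44x^2 + 7x. Since p(0) = det(-L) = 0, x divides p(x). By the matrix-tree theorem the graph has (1/7) * product of the nonzero eigenvalues = 1 spanning tree.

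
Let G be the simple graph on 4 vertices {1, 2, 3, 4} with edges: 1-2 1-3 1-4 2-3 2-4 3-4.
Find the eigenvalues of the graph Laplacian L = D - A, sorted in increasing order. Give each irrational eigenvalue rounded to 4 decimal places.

With the vertex order [1, 2, 3, 4], the degrees are [3, 3, 3, 3], giving D = diag(3, 3, 3, 3) and L = D - A. Since every row of L sums to 0, the all-ones vector is in the kernel and 0 is an eigenvalue. By the matrix-tree theorem the graph has (1/4) * product of the nonzero eigenvalues = 16 spanning trees.

[0, 4, 4, 4]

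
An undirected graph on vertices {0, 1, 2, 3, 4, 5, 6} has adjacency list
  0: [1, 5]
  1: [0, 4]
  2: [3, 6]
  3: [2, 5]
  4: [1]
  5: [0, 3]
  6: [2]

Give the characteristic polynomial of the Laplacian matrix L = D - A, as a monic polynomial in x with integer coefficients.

Each diagonal entry of L is the vertex degree and each off-diagonal entry is -1 where an edge is present, 0 otherwise; in the order [0, 1, 2, 3, 4, 5, 6] the diagonal is [2, 2, 2, 2, 1, 2, 1]. Computing det(xI - L) by cofactor expansion (or equivalently via sum-over-permutations) gives x^7 - 12x^6 + 55x^5 - 120x^4 + 126x^3 - 56x^2 + 7x. The coefficient of x^6 equals -trace(L) = -12, matching the sum of degrees. There is one zero in the spectrum, matching the 1 component.

x^7 - 12x^6 + 55x^5 - 120x^4 + 126x^3 - 56x^2 + 7x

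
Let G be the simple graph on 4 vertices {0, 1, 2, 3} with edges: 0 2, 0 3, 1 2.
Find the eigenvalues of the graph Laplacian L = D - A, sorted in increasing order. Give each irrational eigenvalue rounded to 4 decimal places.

[0, 0.5858, 2, 3.4142]

With the vertex order [0, 1, 2, 3], the degrees are [2, 1, 2, 1], giving D = diag(2, 1, 2, 1) and L = D - A. Since every row of L sums to 0, the all-ones vector is in the kernel and 0 is an eigenvalue. The single zero eigenvalue shows the graph is connected. The largest eigenvalue, 3.4142, is at most the vertex count 4.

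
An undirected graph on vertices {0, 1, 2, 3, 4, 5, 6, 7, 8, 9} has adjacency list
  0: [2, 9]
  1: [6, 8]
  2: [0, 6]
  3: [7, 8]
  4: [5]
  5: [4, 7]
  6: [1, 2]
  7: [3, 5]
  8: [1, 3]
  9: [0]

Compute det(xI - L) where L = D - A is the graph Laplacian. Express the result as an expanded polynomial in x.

Reading degrees in the order [0, 1, 2, 3, 4, 5, 6, 7, 8, 9] gives [2, 2, 2, 2, 1, 2, 2, 2, 2, 1]; set D = diag(2, 2, 2, 2, 1, 2, 2, 2, 2, 1) and form L = D - A. L has integer entries, so p(x) = det(xI - L) has integer coefficients. Expanding the determinant yields x^10 - 18x^9 + 136x^8 - 560x^7 + 1365x^6 - 2002x^5 + 1716x^4 - 792x^3 + 165x^2 - 10x. The constant term is 0 because L is singular (the all-ones vector lies in its kernel). The eigenvalues sum to 18, which equals trace(L) = 2|E|.

x^10 - 18x^9 + 136x^8 - 560x^7 + 1365x^6 - 2002x^5 + 1716x^4 - 792x^3 + 165x^2 - 10x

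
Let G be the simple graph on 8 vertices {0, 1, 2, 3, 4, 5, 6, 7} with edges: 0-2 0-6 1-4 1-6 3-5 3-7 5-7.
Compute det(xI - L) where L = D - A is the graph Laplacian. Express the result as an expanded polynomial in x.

x^8 - 14x^7 + 78x^6 - 218x^5 + 314x^4 - 210x^3 + 45x^2

Reading degrees in the order [0, 1, 2, 3, 4, 5, 6, 7] gives [2, 2, 1, 2, 1, 2, 2, 2]; set D = diag(2, 2, 1, 2, 1, 2, 2, 2) and form L = D - A. Computing det(xI - L) by cofactor expansion (or equivalently via sum-over-permutations) gives x^8 - 14x^7 + 78x^6 - 218x^5 + 314x^4 - 210x^3 + 45x^2. The coefficient of x^7 equals -trace(L) = -14, matching the sum of degrees. The eigenvalues sum to 14, which equals trace(L) = 2|E|.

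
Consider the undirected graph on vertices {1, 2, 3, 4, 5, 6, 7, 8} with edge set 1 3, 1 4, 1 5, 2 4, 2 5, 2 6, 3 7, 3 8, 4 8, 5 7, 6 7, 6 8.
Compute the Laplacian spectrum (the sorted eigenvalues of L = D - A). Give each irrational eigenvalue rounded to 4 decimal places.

With the vertex order [1, 2, 3, 4, 5, 6, 7, 8], the degrees are [3, 3, 3, 3, 3, 3, 3, 3], giving D = diag(3, 3, 3, 3, 3, 3, 3, 3) and L = D - A. The multiplicity of 0 as a Laplacian eigenvalue equals the number of connected components. The single zero eigenvalue shows the graph is connected. There is one zero in the spectrum, matching the 1 component.

[0, 2, 2, 2, 4, 4, 4, 6]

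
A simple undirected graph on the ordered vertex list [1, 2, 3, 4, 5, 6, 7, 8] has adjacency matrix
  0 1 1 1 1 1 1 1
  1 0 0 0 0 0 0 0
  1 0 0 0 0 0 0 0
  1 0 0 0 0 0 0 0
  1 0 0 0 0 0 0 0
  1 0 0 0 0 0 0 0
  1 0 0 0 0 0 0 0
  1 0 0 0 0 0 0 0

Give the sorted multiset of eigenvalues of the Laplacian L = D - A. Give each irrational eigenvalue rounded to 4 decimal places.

With the vertex order [1, 2, 3, 4, 5, 6, 7, 8], the degrees are [7, 1, 1, 1, 1, 1, 1, 1], giving D = diag(7, 1, 1, 1, 1, 1, 1, 1) and L = D - A. Diagonalising L (or applying a numerical eigensolver to the 8x8 matrix) gives the spectrum above. There is one zero in the spectrum, matching the 1 component.

[0, 1, 1, 1, 1, 1, 1, 8]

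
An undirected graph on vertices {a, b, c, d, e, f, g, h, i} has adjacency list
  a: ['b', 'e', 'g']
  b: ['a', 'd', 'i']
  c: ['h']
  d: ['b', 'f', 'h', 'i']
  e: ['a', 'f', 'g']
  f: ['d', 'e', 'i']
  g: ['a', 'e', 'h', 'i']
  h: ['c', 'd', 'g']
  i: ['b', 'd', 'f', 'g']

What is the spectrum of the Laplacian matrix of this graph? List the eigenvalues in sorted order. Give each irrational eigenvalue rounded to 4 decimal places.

[0, 0.6570, 1.9392, 2.3820, 2.8491, 4.0873, 4.6180, 5.3919, 6.0755]

With the vertex order [a, b, c, d, e, f, g, h, i], the degrees are [3, 3, 1, 4, 3, 3, 4, 3, 4], giving D = diag(3, 3, 1, 4, 3, 3, 4, 3, 4) and L = D - A. The multiplicity of 0 as a Laplacian eigenvalue equals the number of connected components. By the matrix-tree theorem the graph has (1/9) * product of the nonzero eigenvalues = 594 spanning trees.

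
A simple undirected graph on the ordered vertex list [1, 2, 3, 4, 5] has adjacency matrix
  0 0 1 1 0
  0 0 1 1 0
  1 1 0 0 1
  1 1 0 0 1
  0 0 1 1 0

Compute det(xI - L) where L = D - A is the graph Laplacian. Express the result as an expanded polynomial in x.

With the vertex order [1, 2, 3, 4, 5], the degrees are [2, 2, 3, 3, 2], giving D = diag(2, 2, 3, 3, 2) and L = D - A. Computing det(xI - L) by cofactor expansion (or equivalently via sum-over-permutations) gives x^5 - 12x^4 + 51x^3 - 92x^2 + 60x. Since p(0) = det(-L) = 0, x divides p(x). The largest eigenvalue, 5, is at most the vertex count 5.

x^5 - 12x^4 + 51x^3 - 92x^2 + 60x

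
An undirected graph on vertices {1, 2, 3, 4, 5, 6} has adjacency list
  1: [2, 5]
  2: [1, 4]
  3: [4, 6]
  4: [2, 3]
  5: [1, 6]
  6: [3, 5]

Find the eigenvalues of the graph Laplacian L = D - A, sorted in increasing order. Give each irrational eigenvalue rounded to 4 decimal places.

[0, 1, 1, 3, 3, 4]

Each diagonal entry of L is the vertex degree and each off-diagonal entry is -1 where an edge is present, 0 otherwise; in the order [1, 2, 3, 4, 5, 6] the diagonal is [2, 2, 2, 2, 2, 2]. Since every row of L sums to 0, the all-ones vector is in the kernel and 0 is an eigenvalue. The largest eigenvalue, 4, is at most the vertex count 6. The eigenvalues sum to 12, which equals trace(L) = 2|E|.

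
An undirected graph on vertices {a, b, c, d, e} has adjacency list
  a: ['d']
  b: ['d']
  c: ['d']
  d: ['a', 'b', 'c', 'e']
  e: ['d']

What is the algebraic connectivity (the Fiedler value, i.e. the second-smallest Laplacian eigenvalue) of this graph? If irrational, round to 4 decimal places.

With the vertex order [a, b, c, d, e], the degrees are [1, 1, 1, 4, 1], giving D = diag(1, 1, 1, 4, 1) and L = D - A. The sorted Laplacian eigenvalues are [0, 1, 1, 1, 5]; the algebraic connectivity is the second entry, 1.

1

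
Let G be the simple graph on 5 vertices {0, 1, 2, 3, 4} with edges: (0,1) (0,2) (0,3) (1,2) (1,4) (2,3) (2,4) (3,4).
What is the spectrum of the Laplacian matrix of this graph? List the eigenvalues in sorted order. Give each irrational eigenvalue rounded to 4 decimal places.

Each diagonal entry of L is the vertex degree and each off-diagonal entry is -1 where an edge is present, 0 otherwise; in the order [0, 1, 2, 3, 4] the diagonal is [3, 3, 4, 3, 3]. Since every row of L sums to 0, the all-ones vector is in the kernel and 0 is an eigenvalue. The single zero eigenvalue shows the graph is connected. The largest eigenvalue, 5, is at most the vertex count 5. By the matrix-tree theorem the graph has (1/5) * product of the nonzero eigenvalues = 45 spanning trees.

[0, 3, 3, 5, 5]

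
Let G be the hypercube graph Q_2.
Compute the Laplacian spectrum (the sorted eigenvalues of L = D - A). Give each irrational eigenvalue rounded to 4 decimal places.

The graph has 4 vertices and degree multiset [2, 2, 2, 2]; D is the diagonal matrix of degrees and L = D - A. L is symmetric positive semidefinite, so every eigenvalue is real and nonnegative. By the matrix-tree theorem the graph has (1/4) * product of the nonzero eigenvalues = 4 spanning trees.

[0, 2, 2, 4]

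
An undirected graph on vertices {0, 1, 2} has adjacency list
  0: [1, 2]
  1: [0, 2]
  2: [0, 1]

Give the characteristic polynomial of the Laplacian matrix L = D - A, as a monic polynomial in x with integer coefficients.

With the vertex order [0, 1, 2], the degrees are [2, 2, 2], giving D = diag(2, 2, 2) and L = D - A. The eigenvalues of L are [0, 3, 3]; the characteristic polynomial is the product of (x - lambda_i), which multiplies out to x^3 - 6x^2 + 9x. Since p(0) = det(-L) = 0, x divides p(x). The largest eigenvalue, 3, is at most the vertex count 3.

x^3 - 6x^2 + 9x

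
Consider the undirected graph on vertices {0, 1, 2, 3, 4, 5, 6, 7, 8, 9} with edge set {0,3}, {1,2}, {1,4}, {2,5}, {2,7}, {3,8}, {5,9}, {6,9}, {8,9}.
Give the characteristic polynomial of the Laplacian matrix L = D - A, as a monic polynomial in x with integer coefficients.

x^10 - 18x^9 + 134x^8 - 536x^7 + 1254x^6 - 1752x^5 + 1432x^4 - 642x^3 + 138x^2 - 10x

With the vertex order [0, 1, 2, 3, 4, 5, 6, 7, 8, 9], the degrees are [1, 2, 3, 2, 1, 2, 1, 1, 2, 3], giving D = diag(1, 2, 3, 2, 1, 2, 1, 1, 2, 3) and L = D - A. Computing det(xI - L) by cofactor expansion (or equivalently via sum-over-permutations) gives x^10 - 18x^9 + 134x^8 - 536x^7 + 1254x^6 - 1752x^5 + 1432x^4 - 642x^3 + 138x^2 - 10x. The constant term is 0 because L is singular (the all-ones vector lies in its kernel). By the matrix-tree theorem the graph has (1/10) * product of the nonzero eigenvalues = 1 spanning tree. The eigenvalues sum to 18, which equals trace(L) = 2|E|.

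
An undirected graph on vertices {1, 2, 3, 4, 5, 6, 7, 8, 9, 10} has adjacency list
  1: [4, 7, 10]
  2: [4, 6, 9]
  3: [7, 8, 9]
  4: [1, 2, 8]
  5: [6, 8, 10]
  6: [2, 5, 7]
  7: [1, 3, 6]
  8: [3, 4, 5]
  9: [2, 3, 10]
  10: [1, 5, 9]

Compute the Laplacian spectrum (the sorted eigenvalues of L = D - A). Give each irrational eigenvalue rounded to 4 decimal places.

[0, 2, 2, 2, 2, 2, 5, 5, 5, 5]

Each diagonal entry of L is the vertex degree and each off-diagonal entry is -1 where an edge is present, 0 otherwise; in the order [1, 2, 3, 4, 5, 6, 7, 8, 9, 10] the diagonal is [3, 3, 3, 3, 3, 3, 3, 3, 3, 3]. Diagonalising L (or applying a numerical eigensolver to the 10x10 matrix) gives the spectrum above.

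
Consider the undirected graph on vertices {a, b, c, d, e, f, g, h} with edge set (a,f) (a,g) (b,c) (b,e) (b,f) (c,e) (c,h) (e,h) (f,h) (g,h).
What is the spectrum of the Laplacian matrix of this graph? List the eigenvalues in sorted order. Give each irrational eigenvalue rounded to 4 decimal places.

[0, 0, 0.9728, 2.2290, 3.3370, 3.6835, 4, 5.7777]

Reading degrees in the order [a, b, c, d, e, f, g, h] gives [2, 3, 3, 0, 3, 3, 2, 4]; set D = diag(2, 3, 3, 0, 3, 3, 2, 4) and form L = D - A. Diagonalising L (or applying a numerical eigensolver to the 8x8 matrix) gives the spectrum above. The 2 zero eigenvalues correspond to the 2 connected components. There are 2 zeros in the spectrum, matching the 2 components.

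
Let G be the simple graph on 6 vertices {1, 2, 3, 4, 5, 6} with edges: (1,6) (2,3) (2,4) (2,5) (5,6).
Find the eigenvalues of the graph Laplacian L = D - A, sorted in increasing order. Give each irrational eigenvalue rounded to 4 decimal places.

[0, 0.3249, 1, 1.4608, 3, 4.2143]

Each diagonal entry of L is the vertex degree and each off-diagonal entry is -1 where an edge is present, 0 otherwise; in the order [1, 2, 3, 4, 5, 6] the diagonal is [1, 3, 1, 1, 2, 2]. Diagonalising L (or applying a numerical eigensolver to the 6x6 matrix) gives the spectrum above. The eigenvalues sum to 10, which equals trace(L) = 2|E|. There is one zero in the spectrum, matching the 1 component.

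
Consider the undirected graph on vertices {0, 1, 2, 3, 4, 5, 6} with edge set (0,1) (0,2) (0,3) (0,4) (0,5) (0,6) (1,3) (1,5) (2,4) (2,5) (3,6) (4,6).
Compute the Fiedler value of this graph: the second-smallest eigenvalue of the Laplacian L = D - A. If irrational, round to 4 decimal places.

2

Each diagonal entry of L is the vertex degree and each off-diagonal entry is -1 where an edge is present, 0 otherwise; in the order [0, 1, 2, 3, 4, 5, 6] the diagonal is [6, 3, 3, 3, 3, 3, 3]. The sorted Laplacian eigenvalues are [0, 2, 2, 4, 4, 5, 7]; the algebraic connectivity is the second entry, 2. The eigenvalues sum to 24, which equals trace(L) = 2|E|.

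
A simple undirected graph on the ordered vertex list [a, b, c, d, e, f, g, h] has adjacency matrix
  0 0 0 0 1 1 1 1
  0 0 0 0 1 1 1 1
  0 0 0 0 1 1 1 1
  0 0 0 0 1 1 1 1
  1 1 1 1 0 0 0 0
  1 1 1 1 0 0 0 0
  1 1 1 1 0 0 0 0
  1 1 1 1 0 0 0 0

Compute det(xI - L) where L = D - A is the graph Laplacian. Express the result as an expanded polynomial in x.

x^8 - 32x^7 + 432x^6 - 3200x^5 + 14080x^4 - 36864x^3 + 53248x^2 - 32768x

Each diagonal entry of L is the vertex degree and each off-diagonal entry is -1 where an edge is present, 0 otherwise; in the order [a, b, c, d, e, f, g, h] the diagonal is [4, 4, 4, 4, 4, 4, 4, 4]. The eigenvalues of L are [0, 4, 4, 4, 4, 4, 4, 8]; the characteristic polynomial is the product of (x - lambda_i), which multiplies out to x^8 - 32x^7 + 432x^6 - 3200x^5 + 14080x^4 - 36864x^3 + 53248x^2 - 32768x. The constant term is 0 because L is singular (the all-ones vector lies in its kernel). There is one zero in the spectrum, matching the 1 component.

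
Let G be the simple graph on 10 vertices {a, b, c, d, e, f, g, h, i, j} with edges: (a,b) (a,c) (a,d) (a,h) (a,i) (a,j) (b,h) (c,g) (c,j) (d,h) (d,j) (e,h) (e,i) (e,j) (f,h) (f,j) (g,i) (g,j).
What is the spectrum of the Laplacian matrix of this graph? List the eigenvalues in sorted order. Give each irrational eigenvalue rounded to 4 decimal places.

[0, 1.4262, 1.7952, 2.2623, 2.5895, 3.4812, 4.2071, 5.7086, 6.5736, 7.9561]

Reading degrees in the order [a, b, c, d, e, f, g, h, i, j] gives [6, 2, 3, 3, 3, 2, 3, 5, 3, 6]; set D = diag(6, 2, 3, 3, 3, 2, 3, 5, 3, 6) and form L = D - A. The multiplicity of 0 as a Laplacian eigenvalue equals the number of connected components. The single zero eigenvalue shows the graph is connected. There is one zero in the spectrum, matching the 1 component. The largest eigenvalue, 7.9561, is at most the vertex count 10.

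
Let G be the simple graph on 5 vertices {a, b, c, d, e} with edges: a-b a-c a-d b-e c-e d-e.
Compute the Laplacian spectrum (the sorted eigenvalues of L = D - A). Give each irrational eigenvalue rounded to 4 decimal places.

[0, 2, 2, 3, 5]

With the vertex order [a, b, c, d, e], the degrees are [3, 2, 2, 2, 3], giving D = diag(3, 2, 2, 2, 3) and L = D - A. Since every row of L sums to 0, the all-ones vector is in the kernel and 0 is an eigenvalue. The single zero eigenvalue shows the graph is connected. There is one zero in the spectrum, matching the 1 component.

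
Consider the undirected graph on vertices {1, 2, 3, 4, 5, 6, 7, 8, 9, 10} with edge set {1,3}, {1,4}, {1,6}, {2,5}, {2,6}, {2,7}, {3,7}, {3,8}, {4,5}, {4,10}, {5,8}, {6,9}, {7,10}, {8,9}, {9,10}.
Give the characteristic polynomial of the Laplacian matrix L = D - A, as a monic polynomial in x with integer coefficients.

x^10 - 30x^9 + 390x^8 - 2880x^7 + 13305x^6 - 39882x^5 + 77640x^4 - 94800x^3 + 66000x^2 - 20000x

Each diagonal entry of L is the vertex degree and each off-diagonal entry is -1 where an edge is present, 0 otherwise; in the order [1, 2, 3, 4, 5, 6, 7, 8, 9, 10] the diagonal is [3, 3, 3, 3, 3, 3, 3, 3, 3, 3]. L has integer entries, so p(x) = det(xI - L) has integer coefficients. Expanding the determinant yields x^10 - 30x^9 + 390x^8 - 2880x^7 + 13305x^6 - 39882x^5 + 77640x^4 - 94800x^3 + 66000x^2 - 20000x. Since p(0) = det(-L) = 0, x divides p(x). The largest eigenvalue, 5, is at most the vertex count 10.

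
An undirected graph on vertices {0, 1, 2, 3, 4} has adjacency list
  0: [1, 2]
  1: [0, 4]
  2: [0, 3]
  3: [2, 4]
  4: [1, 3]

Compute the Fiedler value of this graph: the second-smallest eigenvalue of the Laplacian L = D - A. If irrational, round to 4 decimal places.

1.3820

With the vertex order [0, 1, 2, 3, 4], the degrees are [2, 2, 2, 2, 2], giving D = diag(2, 2, 2, 2, 2) and L = D - A. The smallest Laplacian eigenvalue is always 0. The next one, lambda_2 = 1.3820, measures how hard the graph is to disconnect: larger values mean better connectivity. The eigenvalues sum to 10, which equals trace(L) = 2|E|. There is one zero in the spectrum, matching the 1 component.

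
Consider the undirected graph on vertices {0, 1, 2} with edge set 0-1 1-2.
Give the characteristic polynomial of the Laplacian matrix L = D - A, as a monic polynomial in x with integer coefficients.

x^3 - 4x^2 + 3x

With the vertex order [0, 1, 2], the degrees are [1, 2, 1], giving D = diag(1, 2, 1) and L = D - A. The eigenvalues of L are [0, 1, 3]; the characteristic polynomial is the product of (x - lambda_i), which multiplies out to x^3 - 4x^2 + 3x. Since p(0) = det(-L) = 0, x divides p(x). By the matrix-tree theorem the graph has (1/3) * product of the nonzero eigenvalues = 1 spanning tree.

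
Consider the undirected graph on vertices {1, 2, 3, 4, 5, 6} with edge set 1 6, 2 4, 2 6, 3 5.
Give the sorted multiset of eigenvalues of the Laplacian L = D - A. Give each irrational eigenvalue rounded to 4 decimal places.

Reading degrees in the order [1, 2, 3, 4, 5, 6] gives [1, 2, 1, 1, 1, 2]; set D = diag(1, 2, 1, 1, 1, 2) and form L = D - A. Diagonalising L (or applying a numerical eigensolver to the 6x6 matrix) gives the spectrum above. The 2 zero eigenvalues correspond to the 2 connected components. There are 2 zeros in the spectrum, matching the 2 components.

[0, 0, 0.5858, 2, 2, 3.4142]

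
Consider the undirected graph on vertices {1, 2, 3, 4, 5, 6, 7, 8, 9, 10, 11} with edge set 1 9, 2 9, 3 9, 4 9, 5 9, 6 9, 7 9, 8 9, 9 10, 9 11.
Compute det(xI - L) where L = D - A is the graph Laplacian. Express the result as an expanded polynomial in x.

x^11 - 20x^10 + 135x^9 - 480x^8 + 1050x^7 - 1512x^6 + 1470x^5 - 960x^4 + 405x^3 - 100x^2 + 11x

Reading degrees in the order [1, 2, 3, 4, 5, 6, 7, 8, 9, 10, 11] gives [1, 1, 1, 1, 1, 1, 1, 1, 10, 1, 1]; set D = diag(1, 1, 1, 1, 1, 1, 1, 1, 10, 1, 1) and form L = D - A. Computing det(xI - L) by cofactor expansion (or equivalently via sum-over-permutations) gives x^11 - 20x^10 + 135x^9 - 480x^8 + 1050x^7 - 1512x^6 + 1470x^5 - 960x^4 + 405x^3 - 100x^2 + 11x. The constant term is 0 because L is singular (the all-ones vector lies in its kernel). The eigenvalues sum to 20, which equals trace(L) = 2|E|. The largest eigenvalue, 11, is at most the vertex count 11.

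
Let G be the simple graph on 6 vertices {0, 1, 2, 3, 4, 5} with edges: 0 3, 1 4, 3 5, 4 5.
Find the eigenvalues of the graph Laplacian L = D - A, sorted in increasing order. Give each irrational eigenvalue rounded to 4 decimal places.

Reading degrees in the order [0, 1, 2, 3, 4, 5] gives [1, 1, 0, 2, 2, 2]; set D = diag(1, 1, 0, 2, 2, 2) and form L = D - A. L is symmetric positive semidefinite, so every eigenvalue is real and nonnegative. The 2 zero eigenvalues correspond to the 2 connected components.

[0, 0, 0.3820, 1.3820, 2.6180, 3.6180]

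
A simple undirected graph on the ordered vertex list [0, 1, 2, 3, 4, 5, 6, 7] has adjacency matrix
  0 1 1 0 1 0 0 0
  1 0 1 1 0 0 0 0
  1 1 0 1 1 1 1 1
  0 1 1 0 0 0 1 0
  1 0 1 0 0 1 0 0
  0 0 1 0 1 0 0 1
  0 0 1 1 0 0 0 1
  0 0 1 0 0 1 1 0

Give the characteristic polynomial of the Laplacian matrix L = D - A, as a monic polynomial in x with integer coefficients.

With the vertex order [0, 1, 2, 3, 4, 5, 6, 7], the degrees are [3, 3, 7, 3, 3, 3, 3, 3], giving D = diag(3, 3, 7, 3, 3, 3, 3, 3) and L = D - A. Computing det(xI - L) by cofactor expansion (or equivalently via sum-over-permutations) gives x^8 - 28x^7 + 322x^6 - 1974x^5 + 6965x^4 - 14126x^3 + 15225x^2 - 6728x. The coefficient of x^7 equals -trace(L) = -28, matching the sum of degrees. There is one zero in the spectrum, matching the 1 component.

x^8 - 28x^7 + 322x^6 - 1974x^5 + 6965x^4 - 14126x^3 + 15225x^2 - 6728x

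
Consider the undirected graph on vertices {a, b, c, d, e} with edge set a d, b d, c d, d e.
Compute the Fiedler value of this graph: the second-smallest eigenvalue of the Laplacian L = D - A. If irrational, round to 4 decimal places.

Reading degrees in the order [a, b, c, d, e] gives [1, 1, 1, 4, 1]; set D = diag(1, 1, 1, 4, 1) and form L = D - A. Computing the eigenvalues of L and sorting gives [0, 1, 1, 1, 5]. The Fiedler value lambda_2 = 1 is strictly positive, so the graph is connected. By the matrix-tree theorem the graph has (1/5) * product of the nonzero eigenvalues = 1 spanning tree.

1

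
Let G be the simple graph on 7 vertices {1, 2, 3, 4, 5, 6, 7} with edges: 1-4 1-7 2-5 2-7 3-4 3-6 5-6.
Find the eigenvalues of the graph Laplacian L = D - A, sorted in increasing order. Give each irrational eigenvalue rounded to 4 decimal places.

[0, 0.7530, 0.7530, 2.4450, 2.4450, 3.8019, 3.8019]

Each diagonal entry of L is the vertex degree and each off-diagonal entry is -1 where an edge is present, 0 otherwise; in the order [1, 2, 3, 4, 5, 6, 7] the diagonal is [2, 2, 2, 2, 2, 2, 2]. The multiplicity of 0 as a Laplacian eigenvalue equals the number of connected components. There is one zero in the spectrum, matching the 1 component.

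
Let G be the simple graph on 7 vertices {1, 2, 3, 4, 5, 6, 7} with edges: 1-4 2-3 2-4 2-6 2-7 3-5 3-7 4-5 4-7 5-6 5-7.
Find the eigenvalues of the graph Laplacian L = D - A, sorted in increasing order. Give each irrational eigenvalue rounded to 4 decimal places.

[0, 0.8563, 2.0786, 3.6364, 4, 5.2589, 6.1698]

Reading degrees in the order [1, 2, 3, 4, 5, 6, 7] gives [1, 4, 3, 4, 4, 2, 4]; set D = diag(1, 4, 3, 4, 4, 2, 4) and form L = D - A. L is symmetric positive semidefinite, so every eigenvalue is real and nonnegative. The single zero eigenvalue shows the graph is connected. The largest eigenvalue, 6.1698, is at most the vertex count 7. The eigenvalues sum to 22, which equals trace(L) = 2|E|.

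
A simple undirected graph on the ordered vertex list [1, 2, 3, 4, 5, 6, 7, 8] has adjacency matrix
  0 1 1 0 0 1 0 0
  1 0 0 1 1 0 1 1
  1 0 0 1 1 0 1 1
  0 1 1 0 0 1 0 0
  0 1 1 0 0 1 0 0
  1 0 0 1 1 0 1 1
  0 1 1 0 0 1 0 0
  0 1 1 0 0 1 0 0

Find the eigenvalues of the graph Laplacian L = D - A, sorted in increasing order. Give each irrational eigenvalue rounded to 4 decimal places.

Each diagonal entry of L is the vertex degree and each off-diagonal entry is -1 where an edge is present, 0 otherwise; in the order [1, 2, 3, 4, 5, 6, 7, 8] the diagonal is [3, 5, 5, 3, 3, 5, 3, 3]. Since every row of L sums to 0, the all-ones vector is in the kernel and 0 is an eigenvalue. The largest eigenvalue, 8, is at most the vertex count 8.

[0, 3, 3, 3, 3, 5, 5, 8]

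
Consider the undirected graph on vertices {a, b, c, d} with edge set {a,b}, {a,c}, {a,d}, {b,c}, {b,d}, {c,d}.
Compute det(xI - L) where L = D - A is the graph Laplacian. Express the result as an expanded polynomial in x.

Each diagonal entry of L is the vertex degree and each off-diagonal entry is -1 where an edge is present, 0 otherwise; in the order [a, b, c, d] the diagonal is [3, 3, 3, 3]. Computing det(xI - L) by cofactor expansion (or equivalently via sum-over-permutations) gives x^4 - 12x^3 + 48x^2 - 64x. Since p(0) = det(-L) = 0, x divides p(x).

x^4 - 12x^3 + 48x^2 - 64x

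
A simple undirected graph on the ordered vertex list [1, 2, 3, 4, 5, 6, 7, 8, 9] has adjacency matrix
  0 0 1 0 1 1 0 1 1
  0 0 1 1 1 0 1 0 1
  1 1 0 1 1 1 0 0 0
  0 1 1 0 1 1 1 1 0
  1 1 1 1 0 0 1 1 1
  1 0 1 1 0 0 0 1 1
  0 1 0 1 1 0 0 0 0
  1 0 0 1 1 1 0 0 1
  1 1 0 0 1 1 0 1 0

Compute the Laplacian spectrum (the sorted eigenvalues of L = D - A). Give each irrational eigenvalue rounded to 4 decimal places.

Each diagonal entry of L is the vertex degree and each off-diagonal entry is -1 where an edge is present, 0 otherwise; in the order [1, 2, 3, 4, 5, 6, 7, 8, 9] the diagonal is [5, 5, 5, 6, 7, 5, 3, 5, 5]. Diagonalising L (or applying a numerical eigensolver to the 9x9 matrix) gives the spectrum above. The single zero eigenvalue shows the graph is connected. The eigenvalues sum to 46, which equals trace(L) = 2|E|. There is one zero in the spectrum, matching the 1 component.

[0, 2.4473, 4.4209, 4.8858, 5.4038, 5.8050, 7.1501, 7.5114, 8.3755]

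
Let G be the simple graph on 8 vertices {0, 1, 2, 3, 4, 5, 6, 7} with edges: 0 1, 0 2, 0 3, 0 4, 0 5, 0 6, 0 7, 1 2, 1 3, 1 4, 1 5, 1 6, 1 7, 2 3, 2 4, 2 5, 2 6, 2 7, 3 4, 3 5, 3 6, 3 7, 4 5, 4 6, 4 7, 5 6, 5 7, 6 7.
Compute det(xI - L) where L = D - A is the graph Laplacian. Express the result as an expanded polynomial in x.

Reading degrees in the order [0, 1, 2, 3, 4, 5, 6, 7] gives [7, 7, 7, 7, 7, 7, 7, 7]; set D = diag(7, 7, 7, 7, 7, 7, 7, 7) and form L = D - A. Computing det(xI - L) by cofactor expansion (or equivalently via sum-over-permutations) gives x^8 - 56x^7 + 1344x^6 - 17920x^5 + 143360x^4 - 688128x^3 + 1835008x^2 - 2097152x. The constant term is 0 because L is singular (the all-ones vector lies in its kernel).

x^8 - 56x^7 + 1344x^6 - 17920x^5 + 143360x^4 - 688128x^3 + 1835008x^2 - 2097152x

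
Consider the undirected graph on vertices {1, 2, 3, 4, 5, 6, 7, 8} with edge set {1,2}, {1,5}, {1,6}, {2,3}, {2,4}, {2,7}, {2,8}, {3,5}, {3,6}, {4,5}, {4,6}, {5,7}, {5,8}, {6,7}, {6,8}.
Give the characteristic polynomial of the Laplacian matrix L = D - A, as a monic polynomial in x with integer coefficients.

x^8 - 30x^7 + 375x^6 - 2540x^5 + 10095x^4 - 23598x^3 + 30105x^2 - 16200x

Each diagonal entry of L is the vertex degree and each off-diagonal entry is -1 where an edge is present, 0 otherwise; in the order [1, 2, 3, 4, 5, 6, 7, 8] the diagonal is [3, 5, 3, 3, 5, 5, 3, 3]. Computing det(xI - L) by cofactor expansion (or equivalently via sum-over-permutations) gives x^8 - 30x^7 + 375x^6 - 2540x^5 + 10095x^4 - 23598x^3 + 30105x^2 - 16200x. The coefficient of x^7 equals -trace(L) = -30, matching the sum of degrees. The eigenvalues sum to 30, which equals trace(L) = 2|E|. The largest eigenvalue, 8, is at most the vertex count 8.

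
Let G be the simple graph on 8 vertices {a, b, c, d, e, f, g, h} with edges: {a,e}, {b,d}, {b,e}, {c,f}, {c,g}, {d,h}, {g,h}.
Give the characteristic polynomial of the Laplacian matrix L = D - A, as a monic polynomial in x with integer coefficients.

x^8 - 14x^7 + 78x^6 - 220x^5 + 330x^4 - 252x^3 + 84x^2 - 8x

Each diagonal entry of L is the vertex degree and each off-diagonal entry is -1 where an edge is present, 0 otherwise; in the order [a, b, c, d, e, f, g, h] the diagonal is [1, 2, 2, 2, 2, 1, 2, 2]. L has integer entries, so p(x) = det(xI - L) has integer coefficients. Expanding the determinant yields x^8 - 14x^7 + 78x^6 - 220x^5 + 330x^4 - 252x^3 + 84x^2 - 8x. Since p(0) = det(-L) = 0, x divides p(x).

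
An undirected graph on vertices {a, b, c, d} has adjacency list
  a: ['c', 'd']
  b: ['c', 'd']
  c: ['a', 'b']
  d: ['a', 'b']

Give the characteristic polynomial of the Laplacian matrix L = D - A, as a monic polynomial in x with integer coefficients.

x^4 - 8x^3 + 20x^2 - 16x

With the vertex order [a, b, c, d], the degrees are [2, 2, 2, 2], giving D = diag(2, 2, 2, 2) and L = D - A. L has integer entries, so p(x) = det(xI - L) has integer coefficients. Expanding the determinant yields x^4 - 8x^3 + 20x^2 - 16x. The coefficient of x^3 equals -trace(L) = -8, matching the sum of degrees. There is one zero in the spectrum, matching the 1 component.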